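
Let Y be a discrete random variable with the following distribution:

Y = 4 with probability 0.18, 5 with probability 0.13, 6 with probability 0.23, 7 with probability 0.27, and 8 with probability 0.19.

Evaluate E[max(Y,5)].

6.34

E[max(Y,5)] = Σ max(y,5)·P(Y=y)
 = 5·0.18 + 5·0.13 + 6·0.23 + 7·0.27 + 8·0.19
 = 0.9 + 0.65 + 1.38 + 1.89 + 1.52
 = 6.34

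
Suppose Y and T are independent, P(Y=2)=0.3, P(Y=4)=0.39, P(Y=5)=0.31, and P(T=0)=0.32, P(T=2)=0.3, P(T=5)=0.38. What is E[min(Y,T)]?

2.0098

E[min(Y,T)] = Σ_y Σ_t min(y,t) · P(Y=y)P(T=t)
 = 0·0.096 + 2·0.09 + 2·0.114 + 0·0.1248 + 2·0.117 + 4·0.1482 + 0·0.0992 + 2·0.093 + 5·0.1178
 = 0 + 0.18 + 0.228 + 0 + 0.234 + 0.5928 + 0 + 0.186 + 0.589
 = 2.0098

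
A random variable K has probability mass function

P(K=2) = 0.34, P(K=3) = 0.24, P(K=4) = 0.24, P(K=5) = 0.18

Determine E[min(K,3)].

2.66

E[min(K,3)] = Σ min(k,3)·P(K=k)
 = 2·0.34 + 3·0.24 + 3·0.24 + 3·0.18
 = 0.68 + 0.72 + 0.72 + 0.54
 = 2.66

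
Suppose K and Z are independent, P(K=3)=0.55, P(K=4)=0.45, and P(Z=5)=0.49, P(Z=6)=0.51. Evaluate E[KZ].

19.0095

E[KZ] = Σ_k Σ_z kz · P(K=k)P(Z=z)
 = 15·0.2695 + 18·0.2805 + 20·0.2205 + 24·0.2295
 = 4.0425 + 5.049 + 4.41 + 5.508
 = 19.0095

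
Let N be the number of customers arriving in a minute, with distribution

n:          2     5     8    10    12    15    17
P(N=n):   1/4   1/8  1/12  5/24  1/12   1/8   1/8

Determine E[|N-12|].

5.125

E[|N-12|] = Σ |n-12|·P(N=n)
 = 10·1/4 + 7·1/8 + 4·1/12 + 2·5/24 + 0·1/12 + 3·1/8 + 5·1/8
 = 5/2 + 7/8 + 1/3 + 5/12 + 0 + 3/8 + 5/8
 = 41/8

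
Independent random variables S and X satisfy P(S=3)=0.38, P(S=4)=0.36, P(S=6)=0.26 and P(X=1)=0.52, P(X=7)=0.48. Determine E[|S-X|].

3.0056

E[|S-X|] = Σ_s Σ_x |s-x| · P(S=s)P(X=x)
 = 2·0.1976 + 4·0.1824 + 3·0.1872 + 3·0.1728 + 5·0.1352 + 1·0.1248
 = 0.3952 + 0.7296 + 0.5616 + 0.5184 + 0.676 + 0.1248
 = 3.0056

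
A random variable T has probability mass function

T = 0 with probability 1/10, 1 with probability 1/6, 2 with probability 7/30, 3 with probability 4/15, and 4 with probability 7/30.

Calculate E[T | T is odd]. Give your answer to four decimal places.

2.2308

P(T is odd) = 1/6 + 4/15 = 13/30.
E[T | T is odd] = [1·1/6 + 3·4/15] / (13/30)
 = 29/30 / (13/30)
 = 29/13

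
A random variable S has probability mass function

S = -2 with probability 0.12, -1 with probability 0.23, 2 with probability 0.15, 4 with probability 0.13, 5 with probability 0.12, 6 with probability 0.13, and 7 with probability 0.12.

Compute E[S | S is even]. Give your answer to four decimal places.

2.5660

P(S is even) = 0.12 + 0.15 + 0.13 + 0.13 = 0.53.
E[S | S is even] = [(-2)·0.12 + 2·0.15 + 4·0.13 + 6·0.13] / 0.53
 = 1.36 / 0.53
 = 136/53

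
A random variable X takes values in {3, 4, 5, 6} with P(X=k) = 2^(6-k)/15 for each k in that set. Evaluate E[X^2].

14.8

E[X^2] = Σ x^2·P(X=x)
 = 9·8/15 + 16·4/15 + 25·2/15 + 36·1/15
 = 24/5 + 64/15 + 10/3 + 12/5
 = 74/5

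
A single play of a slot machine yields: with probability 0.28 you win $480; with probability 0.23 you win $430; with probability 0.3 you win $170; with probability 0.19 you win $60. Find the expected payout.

E[payout] = 480·0.28 + 430·0.23 + 170·0.3 + 60·0.19
 = 134.4 + 98.9 + 51 + 11.4
 = 295.7

295.7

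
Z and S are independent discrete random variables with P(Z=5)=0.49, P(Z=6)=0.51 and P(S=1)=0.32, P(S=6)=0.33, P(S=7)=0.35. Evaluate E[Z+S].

10.26

E[Z+S] = Σ_z Σ_s (z+s) · P(Z=z)P(S=s)
 = 6·0.1568 + 11·0.1617 + 12·0.1715 + 7·0.1632 + 12·0.1683 + 13·0.1785
 = 0.9408 + 1.7787 + 2.058 + 1.1424 + 2.0196 + 2.3205
 = 10.26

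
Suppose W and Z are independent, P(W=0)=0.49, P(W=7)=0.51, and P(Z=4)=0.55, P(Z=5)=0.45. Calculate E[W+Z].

8.02

E[W+Z] = Σ_w Σ_z (w+z) · P(W=w)P(Z=z)
 = 4·0.2695 + 5·0.2205 + 11·0.2805 + 12·0.2295
 = 1.078 + 1.1025 + 3.0855 + 2.754
 = 8.02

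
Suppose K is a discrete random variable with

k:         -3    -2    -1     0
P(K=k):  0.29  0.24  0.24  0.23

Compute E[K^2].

E[K^2] = Σ k^2·P(K=k)
 = 9·0.29 + 4·0.24 + 1·0.24 + 0·0.23
 = 2.61 + 0.96 + 0.24 + 0
 = 3.81

3.81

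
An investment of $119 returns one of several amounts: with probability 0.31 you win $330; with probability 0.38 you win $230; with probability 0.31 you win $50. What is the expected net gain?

E[payout] = 330·0.31 + 230·0.38 + 50·0.31
 = 102.3 + 87.4 + 15.5
 = 205.2
Net = 205.2 - 119 = 86.2

86.2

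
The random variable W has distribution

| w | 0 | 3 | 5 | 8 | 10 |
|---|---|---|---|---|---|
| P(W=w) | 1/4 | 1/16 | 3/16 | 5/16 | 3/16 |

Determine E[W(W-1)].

E[W(W-1)] = Σ w(w-1)·P(W=w)
 = 0·1/4 + 6·1/16 + 20·3/16 + 56·5/16 + 90·3/16
 = 0 + 3/8 + 15/4 + 35/2 + 135/8
 = 77/2

38.5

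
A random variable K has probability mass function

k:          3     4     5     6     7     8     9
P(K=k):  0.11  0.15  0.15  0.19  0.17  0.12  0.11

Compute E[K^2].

E[K^2] = Σ k^2·P(K=k)
 = 9·0.11 + 16·0.15 + 25·0.15 + 36·0.19 + 49·0.17 + 64·0.12 + 81·0.11
 = 0.99 + 2.4 + 3.75 + 6.84 + 8.33 + 7.68 + 8.91
 = 38.9

38.9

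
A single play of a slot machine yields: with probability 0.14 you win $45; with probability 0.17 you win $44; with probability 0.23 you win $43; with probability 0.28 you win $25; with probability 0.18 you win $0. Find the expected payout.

30.67

E[payout] = 45·0.14 + 44·0.17 + 43·0.23 + 25·0.28 + 0·0.18
 = 6.3 + 7.48 + 9.89 + 7 + 0
 = 30.67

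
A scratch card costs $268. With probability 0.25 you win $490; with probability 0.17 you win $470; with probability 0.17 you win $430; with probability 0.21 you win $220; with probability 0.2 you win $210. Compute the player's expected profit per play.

95.7

E[payout] = 490·0.25 + 470·0.17 + 430·0.17 + 220·0.21 + 210·0.2
 = 122.5 + 79.9 + 73.1 + 46.2 + 42
 = 363.7
Net = 363.7 - 268 = 95.7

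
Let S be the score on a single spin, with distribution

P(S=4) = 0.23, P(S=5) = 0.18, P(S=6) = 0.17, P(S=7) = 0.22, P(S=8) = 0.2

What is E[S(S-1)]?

31.9

E[S(S-1)] = Σ s(s-1)·P(S=s)
 = 12·0.23 + 20·0.18 + 30·0.17 + 42·0.22 + 56·0.2
 = 2.76 + 3.6 + 5.1 + 9.24 + 11.2
 = 31.9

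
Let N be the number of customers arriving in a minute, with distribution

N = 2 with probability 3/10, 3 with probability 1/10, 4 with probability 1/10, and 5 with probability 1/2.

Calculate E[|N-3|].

1.4

E[|N-3|] = Σ |n-3|·P(N=n)
 = 1·3/10 + 0·1/10 + 1·1/10 + 2·1/2
 = 3/10 + 0 + 1/10 + 1
 = 7/5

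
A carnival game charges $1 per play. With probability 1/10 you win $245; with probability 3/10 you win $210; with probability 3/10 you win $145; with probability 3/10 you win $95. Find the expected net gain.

E[payout] = 245·1/10 + 210·3/10 + 145·3/10 + 95·3/10
 = 49/2 + 63 + 87/2 + 57/2
 = 319/2
Net = 319/2 - 1 = 317/2

158.5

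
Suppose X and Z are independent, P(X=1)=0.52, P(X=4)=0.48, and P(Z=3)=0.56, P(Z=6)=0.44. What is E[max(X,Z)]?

4.5888

E[max(X,Z)] = Σ_x Σ_z max(x,z) · P(X=x)P(Z=z)
 = 3·0.2912 + 6·0.2288 + 4·0.2688 + 6·0.2112
 = 0.8736 + 1.3728 + 1.0752 + 1.2672
 = 4.5888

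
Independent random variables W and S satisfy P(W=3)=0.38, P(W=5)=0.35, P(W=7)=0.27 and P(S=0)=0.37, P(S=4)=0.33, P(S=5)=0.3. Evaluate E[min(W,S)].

2.4666

E[min(W,S)] = Σ_w Σ_s min(w,s) · P(W=w)P(S=s)
 = 0·0.1406 + 3·0.1254 + 3·0.114 + 0·0.1295 + 4·0.1155 + 5·0.105 + 0·0.0999 + 4·0.0891 + 5·0.081
 = 0 + 0.3762 + 0.342 + 0 + 0.462 + 0.525 + 0 + 0.3564 + 0.405
 = 2.4666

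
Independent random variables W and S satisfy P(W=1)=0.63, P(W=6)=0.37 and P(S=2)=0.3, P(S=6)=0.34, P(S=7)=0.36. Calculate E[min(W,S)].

E[min(W,S)] = Σ_w Σ_s min(w,s) · P(W=w)P(S=s)
 = 1·0.189 + 1·0.2142 + 1·0.2268 + 2·0.111 + 6·0.1258 + 6·0.1332
 = 0.189 + 0.2142 + 0.2268 + 0.222 + 0.7548 + 0.7992
 = 2.406

2.406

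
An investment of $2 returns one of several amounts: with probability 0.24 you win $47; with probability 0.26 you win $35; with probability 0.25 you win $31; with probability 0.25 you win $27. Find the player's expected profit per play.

E[payout] = 47·0.24 + 35·0.26 + 31·0.25 + 27·0.25
 = 11.28 + 9.1 + 7.75 + 6.75
 = 34.88
Net = 34.88 - 2 = 32.88

32.88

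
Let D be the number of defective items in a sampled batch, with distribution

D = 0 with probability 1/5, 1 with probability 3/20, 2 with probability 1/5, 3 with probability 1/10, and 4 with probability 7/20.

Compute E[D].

2.25

E[D] = Σ d·P(D=d)
 = 0·1/5 + 1·3/20 + 2·1/5 + 3·1/10 + 4·7/20
 = 0 + 3/20 + 2/5 + 3/10 + 7/5
 = 9/4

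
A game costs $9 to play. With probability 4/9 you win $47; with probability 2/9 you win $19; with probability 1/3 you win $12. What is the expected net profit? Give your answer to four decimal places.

20.1111

E[payout] = 47·4/9 + 19·2/9 + 12·1/3
 = 188/9 + 38/9 + 4
 = 262/9
Net = 262/9 - 9 = 181/9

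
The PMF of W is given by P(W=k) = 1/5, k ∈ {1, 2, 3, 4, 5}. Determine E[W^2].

E[W^2] = Σ w^2·P(W=w)
 = 1·1/5 + 4·1/5 + 9·1/5 + 16·1/5 + 25·1/5
 = 1/5 + 4/5 + 9/5 + 16/5 + 5
 = 11

11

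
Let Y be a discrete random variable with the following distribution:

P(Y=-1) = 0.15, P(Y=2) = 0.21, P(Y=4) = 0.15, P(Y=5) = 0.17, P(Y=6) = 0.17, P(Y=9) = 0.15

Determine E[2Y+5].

E[2Y+5] = Σ (2y+5)·P(Y=y)
 = 3·0.15 + 9·0.21 + 13·0.15 + 15·0.17 + 17·0.17 + 23·0.15
 = 0.45 + 1.89 + 1.95 + 2.55 + 2.89 + 3.45
 = 13.18

13.18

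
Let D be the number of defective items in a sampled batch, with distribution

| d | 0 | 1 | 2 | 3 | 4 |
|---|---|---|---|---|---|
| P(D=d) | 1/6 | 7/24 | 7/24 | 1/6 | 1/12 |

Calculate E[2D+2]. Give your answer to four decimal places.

5.4167

E[2D+2] = Σ (2d+2)·P(D=d)
 = 2·1/6 + 4·7/24 + 6·7/24 + 8·1/6 + 10·1/12
 = 1/3 + 7/6 + 7/4 + 4/3 + 5/6
 = 65/12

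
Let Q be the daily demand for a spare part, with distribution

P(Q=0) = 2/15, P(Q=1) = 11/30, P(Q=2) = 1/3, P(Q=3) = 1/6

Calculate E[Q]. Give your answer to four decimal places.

1.5333

E[Q] = Σ q·P(Q=q)
 = 0·2/15 + 1·11/30 + 2·1/3 + 3·1/6
 = 0 + 11/30 + 2/3 + 1/2
 = 23/15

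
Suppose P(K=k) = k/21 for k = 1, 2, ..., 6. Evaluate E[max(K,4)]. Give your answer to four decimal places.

4.8095

E[max(K,4)] = Σ max(k,4)·P(K=k)
 = 4·1/21 + 4·2/21 + 4·1/7 + 4·4/21 + 5·5/21 + 6·2/7
 = 4/21 + 8/21 + 4/7 + 16/21 + 25/21 + 12/7
 = 101/21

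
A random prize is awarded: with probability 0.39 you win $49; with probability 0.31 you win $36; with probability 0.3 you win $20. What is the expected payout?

E[payout] = 49·0.39 + 36·0.31 + 20·0.3
 = 19.11 + 11.16 + 6
 = 36.27

36.27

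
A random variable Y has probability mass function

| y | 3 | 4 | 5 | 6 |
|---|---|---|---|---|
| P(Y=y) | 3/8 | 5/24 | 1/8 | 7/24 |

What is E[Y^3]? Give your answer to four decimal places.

E[Y^3] = Σ y^3·P(Y=y)
 = 27·3/8 + 64·5/24 + 125·1/8 + 216·7/24
 = 81/8 + 40/3 + 125/8 + 63
 = 1225/12

102.0833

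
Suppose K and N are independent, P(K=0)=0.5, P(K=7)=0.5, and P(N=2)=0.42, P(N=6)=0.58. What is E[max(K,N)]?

5.66

E[max(K,N)] = Σ_k Σ_n max(k,n) · P(K=k)P(N=n)
 = 2·0.21 + 6·0.29 + 7·0.21 + 7·0.29
 = 0.42 + 1.74 + 1.47 + 2.03
 = 5.66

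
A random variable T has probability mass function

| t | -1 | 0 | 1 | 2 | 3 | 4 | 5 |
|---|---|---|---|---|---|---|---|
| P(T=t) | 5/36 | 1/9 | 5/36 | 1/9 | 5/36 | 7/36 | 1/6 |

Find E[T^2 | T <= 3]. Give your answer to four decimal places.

P(T <= 3) = 5/36 + 1/9 + 5/36 + 1/9 + 5/36 = 23/36.
E[T^2 | T <= 3] = [1·5/36 + 0·1/9 + 1·5/36 + 4·1/9 + 9·5/36] / (23/36)
 = 71/36 / (23/36)
 = 71/23

3.0870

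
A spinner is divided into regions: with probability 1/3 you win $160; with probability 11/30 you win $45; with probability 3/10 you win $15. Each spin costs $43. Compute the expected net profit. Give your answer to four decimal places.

31.3333

E[payout] = 160·1/3 + 45·11/30 + 15·3/10
 = 160/3 + 33/2 + 9/2
 = 223/3
Net = 223/3 - 43 = 94/3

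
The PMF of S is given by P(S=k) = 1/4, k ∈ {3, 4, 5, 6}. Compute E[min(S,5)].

E[min(S,5)] = Σ min(s,5)·P(S=s)
 = 3·1/4 + 4·1/4 + 5·1/4 + 5·1/4
 = 3/4 + 1 + 5/4 + 5/4
 = 17/4

4.25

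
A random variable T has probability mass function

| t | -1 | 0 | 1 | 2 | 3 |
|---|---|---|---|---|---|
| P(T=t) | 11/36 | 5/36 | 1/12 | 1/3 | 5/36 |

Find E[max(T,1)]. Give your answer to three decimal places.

E[max(T,1)] = Σ max(t,1)·P(T=t)
 = 1·11/36 + 1·5/36 + 1·1/12 + 2·1/3 + 3·5/36
 = 11/36 + 5/36 + 1/12 + 2/3 + 5/12
 = 29/18

1.611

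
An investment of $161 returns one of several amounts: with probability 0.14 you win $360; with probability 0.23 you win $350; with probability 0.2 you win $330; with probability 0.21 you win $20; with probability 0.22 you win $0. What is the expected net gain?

E[payout] = 360·0.14 + 350·0.23 + 330·0.2 + 20·0.21 + 0·0.22
 = 50.4 + 80.5 + 66 + 4.2 + 0
 = 201.1
Net = 201.1 - 161 = 40.1

40.1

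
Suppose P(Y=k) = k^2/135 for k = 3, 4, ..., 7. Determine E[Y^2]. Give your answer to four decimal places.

34.5111

E[Y^2] = Σ y^2·P(Y=y)
 = 9·1/15 + 16·16/135 + 25·5/27 + 36·4/15 + 49·49/135
 = 3/5 + 256/135 + 125/27 + 48/5 + 2401/135
 = 1553/45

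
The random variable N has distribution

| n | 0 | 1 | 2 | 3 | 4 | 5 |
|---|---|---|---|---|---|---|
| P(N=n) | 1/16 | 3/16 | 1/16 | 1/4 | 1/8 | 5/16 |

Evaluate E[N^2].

E[N^2] = Σ n^2·P(N=n)
 = 0·1/16 + 1·3/16 + 4·1/16 + 9·1/4 + 16·1/8 + 25·5/16
 = 0 + 3/16 + 1/4 + 9/4 + 2 + 125/16
 = 25/2

12.5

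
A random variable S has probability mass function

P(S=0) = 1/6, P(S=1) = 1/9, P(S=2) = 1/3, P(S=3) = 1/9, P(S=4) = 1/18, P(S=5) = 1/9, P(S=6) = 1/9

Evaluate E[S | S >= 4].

P(S >= 4) = 1/18 + 1/9 + 1/9 = 5/18.
E[S | S >= 4] = [4·1/18 + 5·1/9 + 6·1/9] / (5/18)
 = 13/9 / (5/18)
 = 26/5

5.2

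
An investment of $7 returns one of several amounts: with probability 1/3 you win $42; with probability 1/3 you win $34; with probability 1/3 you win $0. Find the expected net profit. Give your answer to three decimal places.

18.333

E[payout] = 42·1/3 + 34·1/3 + 0·1/3
 = 14 + 34/3 + 0
 = 76/3
Net = 76/3 - 7 = 55/3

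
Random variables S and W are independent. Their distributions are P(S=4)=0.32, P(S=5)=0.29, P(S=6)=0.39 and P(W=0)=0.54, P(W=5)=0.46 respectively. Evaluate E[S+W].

E[S+W] = Σ_s Σ_w (s+w) · P(S=s)P(W=w)
 = 4·0.1728 + 9·0.1472 + 5·0.1566 + 10·0.1334 + 6·0.2106 + 11·0.1794
 = 0.6912 + 1.3248 + 0.783 + 1.334 + 1.2636 + 1.9734
 = 7.37

7.37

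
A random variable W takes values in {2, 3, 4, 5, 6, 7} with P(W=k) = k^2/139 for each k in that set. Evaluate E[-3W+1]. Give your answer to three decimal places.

E[-3W+1] = Σ (-3w+1)·P(W=w)
 = (-5)·4/139 + (-8)·9/139 + (-11)·16/139 + (-14)·25/139 + (-17)·36/139 + (-20)·49/139
 = (-20/139) + (-72/139) + (-176/139) + (-350/139) + (-612/139) + (-980/139)
 = -2210/139

-15.899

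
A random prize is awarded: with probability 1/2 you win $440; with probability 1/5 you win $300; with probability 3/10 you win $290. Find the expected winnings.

367

E[payout] = 440·1/2 + 300·1/5 + 290·3/10
 = 220 + 60 + 87
 = 367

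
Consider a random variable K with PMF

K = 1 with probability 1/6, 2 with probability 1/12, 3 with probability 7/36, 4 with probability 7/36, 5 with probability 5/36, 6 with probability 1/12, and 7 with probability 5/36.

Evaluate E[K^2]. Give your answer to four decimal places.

E[K^2] = Σ k^2·P(K=k)
 = 1·1/6 + 4·1/12 + 9·7/36 + 16·7/36 + 25·5/36 + 36·1/12 + 49·5/36
 = 1/6 + 1/3 + 7/4 + 28/9 + 125/36 + 3 + 245/36
 = 671/36

18.6389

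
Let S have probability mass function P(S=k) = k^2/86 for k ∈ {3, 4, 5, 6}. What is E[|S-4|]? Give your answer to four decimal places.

E[|S-4|] = Σ |s-4|·P(S=s)
 = 1·9/86 + 0·8/43 + 1·25/86 + 2·18/43
 = 9/86 + 0 + 25/86 + 36/43
 = 53/43

1.2326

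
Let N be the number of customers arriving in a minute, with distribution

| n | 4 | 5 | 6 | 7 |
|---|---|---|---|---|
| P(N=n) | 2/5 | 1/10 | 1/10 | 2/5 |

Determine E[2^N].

67.2

E[2^N] = Σ 2^n·P(N=n)
 = 16·2/5 + 32·1/10 + 64·1/10 + 128·2/5
 = 32/5 + 16/5 + 32/5 + 256/5
 = 336/5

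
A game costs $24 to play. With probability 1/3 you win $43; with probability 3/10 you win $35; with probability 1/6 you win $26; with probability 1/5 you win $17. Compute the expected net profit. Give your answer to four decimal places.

E[payout] = 43·1/3 + 35·3/10 + 26·1/6 + 17·1/5
 = 43/3 + 21/2 + 13/3 + 17/5
 = 977/30
Net = 977/30 - 24 = 257/30

8.5667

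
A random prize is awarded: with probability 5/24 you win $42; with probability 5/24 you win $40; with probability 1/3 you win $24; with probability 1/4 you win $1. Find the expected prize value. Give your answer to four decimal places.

E[payout] = 42·5/24 + 40·5/24 + 24·1/3 + 1·1/4
 = 35/4 + 25/3 + 8 + 1/4
 = 76/3

25.3333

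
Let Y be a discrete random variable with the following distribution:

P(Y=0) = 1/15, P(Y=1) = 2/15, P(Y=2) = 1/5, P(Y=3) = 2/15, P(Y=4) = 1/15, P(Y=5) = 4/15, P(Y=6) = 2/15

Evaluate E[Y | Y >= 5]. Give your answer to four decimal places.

P(Y >= 5) = 4/15 + 2/15 = 2/5.
E[Y | Y >= 5] = [5·4/15 + 6·2/15] / (2/5)
 = 32/15 / (2/5)
 = 16/3

5.3333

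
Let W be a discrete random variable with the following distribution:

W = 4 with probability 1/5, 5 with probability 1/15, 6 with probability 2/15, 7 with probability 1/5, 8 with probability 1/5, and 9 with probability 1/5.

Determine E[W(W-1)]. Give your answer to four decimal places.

E[W(W-1)] = Σ w(w-1)·P(W=w)
 = 12·1/5 + 20·1/15 + 30·2/15 + 42·1/5 + 56·1/5 + 72·1/5
 = 12/5 + 4/3 + 4 + 42/5 + 56/5 + 72/5
 = 626/15

41.7333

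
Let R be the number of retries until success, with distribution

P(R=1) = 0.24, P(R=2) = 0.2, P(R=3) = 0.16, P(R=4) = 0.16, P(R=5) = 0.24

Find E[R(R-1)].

8.08

E[R(R-1)] = Σ r(r-1)·P(R=r)
 = 0·0.24 + 2·0.2 + 6·0.16 + 12·0.16 + 20·0.24
 = 0 + 0.4 + 0.96 + 1.92 + 4.8
 = 8.08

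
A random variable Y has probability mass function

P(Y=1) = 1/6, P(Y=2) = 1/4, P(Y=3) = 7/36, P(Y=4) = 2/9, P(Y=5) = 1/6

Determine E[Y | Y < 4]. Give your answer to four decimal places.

P(Y < 4) = 1/6 + 1/4 + 7/36 = 11/18.
E[Y | Y < 4] = [1·1/6 + 2·1/4 + 3·7/36] / (11/18)
 = 5/4 / (11/18)
 = 45/22

2.0455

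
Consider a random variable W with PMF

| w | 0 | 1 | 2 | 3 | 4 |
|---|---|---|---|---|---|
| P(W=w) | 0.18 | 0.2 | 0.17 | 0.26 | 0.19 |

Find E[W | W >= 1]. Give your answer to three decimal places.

2.537

P(W >= 1) = 0.2 + 0.17 + 0.26 + 0.19 = 0.82.
E[W | W >= 1] = [1·0.2 + 2·0.17 + 3·0.26 + 4·0.19] / 0.82
 = 2.08 / 0.82
 = 104/41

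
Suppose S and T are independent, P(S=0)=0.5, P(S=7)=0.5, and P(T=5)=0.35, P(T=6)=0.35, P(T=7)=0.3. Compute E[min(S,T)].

2.975

E[min(S,T)] = Σ_s Σ_t min(s,t) · P(S=s)P(T=t)
 = 0·0.175 + 0·0.175 + 0·0.15 + 5·0.175 + 6·0.175 + 7·0.15
 = 0 + 0 + 0 + 0.875 + 1.05 + 1.05
 = 2.975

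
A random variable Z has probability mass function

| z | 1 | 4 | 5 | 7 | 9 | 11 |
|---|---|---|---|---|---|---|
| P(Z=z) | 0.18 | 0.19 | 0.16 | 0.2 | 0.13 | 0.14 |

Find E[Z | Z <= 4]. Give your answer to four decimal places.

2.5405

P(Z <= 4) = 0.18 + 0.19 = 0.37.
E[Z | Z <= 4] = [1·0.18 + 4·0.19] / 0.37
 = 0.94 / 0.37
 = 94/37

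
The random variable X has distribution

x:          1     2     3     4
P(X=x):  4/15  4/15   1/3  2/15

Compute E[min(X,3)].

E[min(X,3)] = Σ min(x,3)·P(X=x)
 = 1·4/15 + 2·4/15 + 3·1/3 + 3·2/15
 = 4/15 + 8/15 + 1 + 2/5
 = 11/5

2.2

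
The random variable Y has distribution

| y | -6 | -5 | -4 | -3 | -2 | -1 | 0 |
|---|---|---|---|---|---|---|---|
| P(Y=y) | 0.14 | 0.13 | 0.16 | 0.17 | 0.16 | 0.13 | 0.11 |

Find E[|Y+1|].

E[|Y+1|] = Σ |y+1|·P(Y=y)
 = 5·0.14 + 4·0.13 + 3·0.16 + 2·0.17 + 1·0.16 + 0·0.13 + 1·0.11
 = 0.7 + 0.52 + 0.48 + 0.34 + 0.16 + 0 + 0.11
 = 2.31

2.31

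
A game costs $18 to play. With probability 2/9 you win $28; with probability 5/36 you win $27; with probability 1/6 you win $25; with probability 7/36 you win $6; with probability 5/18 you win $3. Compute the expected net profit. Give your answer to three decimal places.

E[payout] = 28·2/9 + 27·5/36 + 25·1/6 + 6·7/36 + 3·5/18
 = 56/9 + 15/4 + 25/6 + 7/6 + 5/6
 = 581/36
Net = 581/36 - 18 = -67/36

-1.861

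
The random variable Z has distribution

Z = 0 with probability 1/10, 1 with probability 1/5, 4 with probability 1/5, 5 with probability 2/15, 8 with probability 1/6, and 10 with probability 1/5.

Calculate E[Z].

5

E[Z] = Σ z·P(Z=z)
 = 0·1/10 + 1·1/5 + 4·1/5 + 5·2/15 + 8·1/6 + 10·1/5
 = 0 + 1/5 + 4/5 + 2/3 + 4/3 + 2
 = 5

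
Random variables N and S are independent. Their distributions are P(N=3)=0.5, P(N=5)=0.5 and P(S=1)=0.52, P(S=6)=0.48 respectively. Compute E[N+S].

E[N+S] = Σ_n Σ_s (n+s) · P(N=n)P(S=s)
 = 4·0.26 + 9·0.24 + 6·0.26 + 11·0.24
 = 1.04 + 2.16 + 1.56 + 2.64
 = 7.4

7.4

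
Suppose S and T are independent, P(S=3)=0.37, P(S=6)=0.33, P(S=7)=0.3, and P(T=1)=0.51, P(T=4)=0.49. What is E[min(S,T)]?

E[min(S,T)] = Σ_s Σ_t min(s,t) · P(S=s)P(T=t)
 = 1·0.1887 + 3·0.1813 + 1·0.1683 + 4·0.1617 + 1·0.153 + 4·0.147
 = 0.1887 + 0.5439 + 0.1683 + 0.6468 + 0.153 + 0.588
 = 2.2887

2.2887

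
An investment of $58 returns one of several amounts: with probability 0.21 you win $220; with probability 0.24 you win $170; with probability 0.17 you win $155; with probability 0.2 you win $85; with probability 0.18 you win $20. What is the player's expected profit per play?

E[payout] = 220·0.21 + 170·0.24 + 155·0.17 + 85·0.2 + 20·0.18
 = 46.2 + 40.8 + 26.35 + 17 + 3.6
 = 133.95
Net = 133.95 - 58 = 75.95

75.95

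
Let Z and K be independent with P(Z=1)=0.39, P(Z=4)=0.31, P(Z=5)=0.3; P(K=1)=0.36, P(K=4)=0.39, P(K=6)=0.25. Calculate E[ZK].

E[ZK] = Σ_z Σ_k zk · P(Z=z)P(K=k)
 = 1·0.1404 + 4·0.1521 + 6·0.0975 + 4·0.1116 + 16·0.1209 + 24·0.0775 + 5·0.108 + 20·0.117 + 30·0.075
 = 0.1404 + 0.6084 + 0.585 + 0.4464 + 1.9344 + 1.86 + 0.54 + 2.34 + 2.25
 = 10.7046

10.7046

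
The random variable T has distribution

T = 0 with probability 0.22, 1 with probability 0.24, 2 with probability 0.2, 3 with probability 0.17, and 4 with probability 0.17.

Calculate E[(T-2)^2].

1.97

E[(T-2)^2] = Σ (t-2)^2·P(T=t)
 = 4·0.22 + 1·0.24 + 0·0.2 + 1·0.17 + 4·0.17
 = 0.88 + 0.24 + 0 + 0.17 + 0.68
 = 1.97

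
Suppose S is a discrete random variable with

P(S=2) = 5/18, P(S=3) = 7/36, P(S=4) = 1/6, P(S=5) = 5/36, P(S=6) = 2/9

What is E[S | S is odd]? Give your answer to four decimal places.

P(S is odd) = 7/36 + 5/36 = 1/3.
E[S | S is odd] = [3·7/36 + 5·5/36] / (1/3)
 = 23/18 / (1/3)
 = 23/6

3.8333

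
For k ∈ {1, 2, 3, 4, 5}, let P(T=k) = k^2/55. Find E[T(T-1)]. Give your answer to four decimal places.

E[T(T-1)] = Σ t(t-1)·P(T=t)
 = 0·1/55 + 2·4/55 + 6·9/55 + 12·16/55 + 20·5/11
 = 0 + 8/55 + 54/55 + 192/55 + 100/11
 = 754/55

13.7091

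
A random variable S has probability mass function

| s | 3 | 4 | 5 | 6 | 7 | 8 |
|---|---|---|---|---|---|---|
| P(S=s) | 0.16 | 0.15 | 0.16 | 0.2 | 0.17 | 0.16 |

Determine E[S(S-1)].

E[S(S-1)] = Σ s(s-1)·P(S=s)
 = 6·0.16 + 12·0.15 + 20·0.16 + 30·0.2 + 42·0.17 + 56·0.16
 = 0.96 + 1.8 + 3.2 + 6 + 7.14 + 8.96
 = 28.06

28.06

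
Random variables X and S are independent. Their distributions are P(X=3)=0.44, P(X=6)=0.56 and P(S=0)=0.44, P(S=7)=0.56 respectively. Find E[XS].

E[XS] = Σ_x Σ_s xs · P(X=x)P(S=s)
 = 0·0.1936 + 21·0.2464 + 0·0.2464 + 42·0.3136
 = 0 + 5.1744 + 0 + 13.1712
 = 18.3456

18.3456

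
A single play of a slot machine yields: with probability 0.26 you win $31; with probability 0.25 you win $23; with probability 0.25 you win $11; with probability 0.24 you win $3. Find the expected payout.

E[payout] = 31·0.26 + 23·0.25 + 11·0.25 + 3·0.24
 = 8.06 + 5.75 + 2.75 + 0.72
 = 17.28

17.28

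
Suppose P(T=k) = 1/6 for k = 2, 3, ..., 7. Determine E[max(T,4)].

5

E[max(T,4)] = Σ max(t,4)·P(T=t)
 = 4·1/6 + 4·1/6 + 4·1/6 + 5·1/6 + 6·1/6 + 7·1/6
 = 2/3 + 2/3 + 2/3 + 5/6 + 1 + 7/6
 = 5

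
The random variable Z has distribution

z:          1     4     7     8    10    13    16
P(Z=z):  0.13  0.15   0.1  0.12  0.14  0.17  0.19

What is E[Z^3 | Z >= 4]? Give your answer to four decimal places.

1605.8276

P(Z >= 4) = 0.15 + 0.1 + 0.12 + 0.14 + 0.17 + 0.19 = 0.87.
E[Z^3 | Z >= 4] = [64·0.15 + 343·0.1 + 512·0.12 + 1000·0.14 + 2197·0.17 + 4096·0.19] / 0.87
 = 1397.07 / 0.87
 = 46569/29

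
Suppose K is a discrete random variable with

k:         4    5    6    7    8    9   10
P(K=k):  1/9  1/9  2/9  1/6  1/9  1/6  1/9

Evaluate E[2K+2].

16

E[2K+2] = Σ (2k+2)·P(K=k)
 = 10·1/9 + 12·1/9 + 14·2/9 + 16·1/6 + 18·1/9 + 20·1/6 + 22·1/9
 = 10/9 + 4/3 + 28/9 + 8/3 + 2 + 10/3 + 22/9
 = 16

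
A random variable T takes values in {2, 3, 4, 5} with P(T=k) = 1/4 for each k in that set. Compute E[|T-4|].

1

E[|T-4|] = Σ |t-4|·P(T=t)
 = 2·1/4 + 1·1/4 + 0·1/4 + 1·1/4
 = 1/2 + 1/4 + 0 + 1/4
 = 1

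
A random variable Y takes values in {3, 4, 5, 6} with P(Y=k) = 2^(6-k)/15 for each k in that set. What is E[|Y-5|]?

1.4

E[|Y-5|] = Σ |y-5|·P(Y=y)
 = 2·8/15 + 1·4/15 + 0·2/15 + 1·1/15
 = 16/15 + 4/15 + 0 + 1/15
 = 7/5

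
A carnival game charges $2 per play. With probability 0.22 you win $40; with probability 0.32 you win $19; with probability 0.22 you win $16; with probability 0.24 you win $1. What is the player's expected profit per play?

E[payout] = 40·0.22 + 19·0.32 + 16·0.22 + 1·0.24
 = 8.8 + 6.08 + 3.52 + 0.24
 = 18.64
Net = 18.64 - 2 = 16.64

16.64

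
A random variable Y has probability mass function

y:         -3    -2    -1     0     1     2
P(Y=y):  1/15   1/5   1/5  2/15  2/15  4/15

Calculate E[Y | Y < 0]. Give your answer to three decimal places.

P(Y < 0) = 1/15 + 1/5 + 1/5 = 7/15.
E[Y | Y < 0] = [(-3)·1/15 + (-2)·1/5 + (-1)·1/5] / (7/15)
 = -4/5 / (7/15)
 = -12/7

-1.714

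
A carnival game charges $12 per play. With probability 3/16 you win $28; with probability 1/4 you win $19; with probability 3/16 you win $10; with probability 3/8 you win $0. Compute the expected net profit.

E[payout] = 28·3/16 + 19·1/4 + 10·3/16 + 0·3/8
 = 21/4 + 19/4 + 15/8 + 0
 = 95/8
Net = 95/8 - 12 = -1/8

-0.125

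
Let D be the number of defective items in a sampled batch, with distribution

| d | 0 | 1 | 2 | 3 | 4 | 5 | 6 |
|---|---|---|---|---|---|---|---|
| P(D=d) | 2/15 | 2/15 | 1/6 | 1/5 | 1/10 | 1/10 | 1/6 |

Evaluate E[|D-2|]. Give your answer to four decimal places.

1.7667

E[|D-2|] = Σ |d-2|·P(D=d)
 = 2·2/15 + 1·2/15 + 0·1/6 + 1·1/5 + 2·1/10 + 3·1/10 + 4·1/6
 = 4/15 + 2/15 + 0 + 1/5 + 1/5 + 3/10 + 2/3
 = 53/30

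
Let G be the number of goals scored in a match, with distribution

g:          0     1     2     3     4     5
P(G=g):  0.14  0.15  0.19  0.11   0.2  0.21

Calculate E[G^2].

E[G^2] = Σ g^2·P(G=g)
 = 0·0.14 + 1·0.15 + 4·0.19 + 9·0.11 + 16·0.2 + 25·0.21
 = 0 + 0.15 + 0.76 + 0.99 + 3.2 + 5.25
 = 10.35

10.35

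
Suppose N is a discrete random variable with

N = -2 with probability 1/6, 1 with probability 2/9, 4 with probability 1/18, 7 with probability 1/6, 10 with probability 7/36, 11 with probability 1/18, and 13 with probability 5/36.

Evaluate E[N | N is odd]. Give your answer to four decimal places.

6.5238

P(N is odd) = 2/9 + 1/6 + 1/18 + 5/36 = 7/12.
E[N | N is odd] = [1·2/9 + 7·1/6 + 11·1/18 + 13·5/36] / (7/12)
 = 137/36 / (7/12)
 = 137/21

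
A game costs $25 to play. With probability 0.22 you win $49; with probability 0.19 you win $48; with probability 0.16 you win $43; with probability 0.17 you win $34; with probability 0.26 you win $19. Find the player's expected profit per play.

12.5

E[payout] = 49·0.22 + 48·0.19 + 43·0.16 + 34·0.17 + 19·0.26
 = 10.78 + 9.12 + 6.88 + 5.78 + 4.94
 = 37.5
Net = 37.5 - 25 = 12.5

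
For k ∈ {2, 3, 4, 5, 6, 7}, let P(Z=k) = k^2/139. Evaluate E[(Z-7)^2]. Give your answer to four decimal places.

E[(Z-7)^2] = Σ (z-7)^2·P(Z=z)
 = 25·4/139 + 16·9/139 + 9·16/139 + 4·25/139 + 1·36/139 + 0·49/139
 = 100/139 + 144/139 + 144/139 + 100/139 + 36/139 + 0
 = 524/139

3.7698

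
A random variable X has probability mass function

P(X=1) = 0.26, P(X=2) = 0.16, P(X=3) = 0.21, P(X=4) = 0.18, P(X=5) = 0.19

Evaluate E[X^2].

E[X^2] = Σ x^2·P(X=x)
 = 1·0.26 + 4·0.16 + 9·0.21 + 16·0.18 + 25·0.19
 = 0.26 + 0.64 + 1.89 + 2.88 + 4.75
 = 10.42

10.42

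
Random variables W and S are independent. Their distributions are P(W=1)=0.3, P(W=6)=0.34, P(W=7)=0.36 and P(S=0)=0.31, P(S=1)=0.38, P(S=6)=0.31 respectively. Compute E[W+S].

E[W+S] = Σ_w Σ_s (w+s) · P(W=w)P(S=s)
 = 1·0.093 + 2·0.114 + 7·0.093 + 6·0.1054 + 7·0.1292 + 12·0.1054 + 7·0.1116 + 8·0.1368 + 13·0.1116
 = 0.093 + 0.228 + 0.651 + 0.6324 + 0.9044 + 1.2648 + 0.7812 + 1.0944 + 1.4508
 = 7.1

7.1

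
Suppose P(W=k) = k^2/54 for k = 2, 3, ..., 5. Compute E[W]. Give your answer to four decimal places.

E[W] = Σ w·P(W=w)
 = 2·2/27 + 3·1/6 + 4·8/27 + 5·25/54
 = 4/27 + 1/2 + 32/27 + 125/54
 = 112/27

4.1481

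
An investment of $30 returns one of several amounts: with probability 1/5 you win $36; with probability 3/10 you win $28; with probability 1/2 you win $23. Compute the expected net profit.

-2.9

E[payout] = 36·1/5 + 28·3/10 + 23·1/2
 = 36/5 + 42/5 + 23/2
 = 271/10
Net = 271/10 - 30 = -29/10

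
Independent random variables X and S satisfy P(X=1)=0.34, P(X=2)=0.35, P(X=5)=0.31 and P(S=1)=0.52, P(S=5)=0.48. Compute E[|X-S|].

1.9836

E[|X-S|] = Σ_x Σ_s |x-s| · P(X=x)P(S=s)
 = 0·0.1768 + 4·0.1632 + 1·0.182 + 3·0.168 + 4·0.1612 + 0·0.1488
 = 0 + 0.6528 + 0.182 + 0.504 + 0.6448 + 0
 = 1.9836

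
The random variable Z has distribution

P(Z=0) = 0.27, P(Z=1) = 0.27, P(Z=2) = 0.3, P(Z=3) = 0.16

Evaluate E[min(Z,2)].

E[min(Z,2)] = Σ min(z,2)·P(Z=z)
 = 0·0.27 + 1·0.27 + 2·0.3 + 2·0.16
 = 0 + 0.27 + 0.6 + 0.32
 = 1.19

1.19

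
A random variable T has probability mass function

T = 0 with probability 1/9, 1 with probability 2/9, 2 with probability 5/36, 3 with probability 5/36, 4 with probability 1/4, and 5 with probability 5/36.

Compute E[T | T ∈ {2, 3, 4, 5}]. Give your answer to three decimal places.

3.583

P(T ∈ {2, 3, 4, 5}) = 5/36 + 5/36 + 1/4 + 5/36 = 2/3.
E[T | T ∈ {2, 3, 4, 5}] = [2·5/36 + 3·5/36 + 4·1/4 + 5·5/36] / (2/3)
 = 43/18 / (2/3)
 = 43/12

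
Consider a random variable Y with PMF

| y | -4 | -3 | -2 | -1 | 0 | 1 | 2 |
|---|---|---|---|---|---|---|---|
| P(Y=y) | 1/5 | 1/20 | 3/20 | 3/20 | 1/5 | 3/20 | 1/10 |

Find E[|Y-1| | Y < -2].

P(Y < -2) = 1/5 + 1/20 = 1/4.
E[|Y-1| | Y < -2] = [5·1/5 + 4·1/20] / (1/4)
 = 6/5 / (1/4)
 = 24/5

4.8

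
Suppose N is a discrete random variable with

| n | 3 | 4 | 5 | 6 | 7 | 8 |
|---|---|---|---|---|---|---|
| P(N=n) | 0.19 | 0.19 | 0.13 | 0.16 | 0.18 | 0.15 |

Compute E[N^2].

32.18

E[N^2] = Σ n^2·P(N=n)
 = 9·0.19 + 16·0.19 + 25·0.13 + 36·0.16 + 49·0.18 + 64·0.15
 = 1.71 + 3.04 + 3.25 + 5.76 + 8.82 + 9.6
 = 32.18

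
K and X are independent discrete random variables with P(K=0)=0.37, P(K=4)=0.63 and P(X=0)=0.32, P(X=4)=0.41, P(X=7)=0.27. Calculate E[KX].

8.8956

E[KX] = Σ_k Σ_x kx · P(K=k)P(X=x)
 = 0·0.1184 + 0·0.1517 + 0·0.0999 + 0·0.2016 + 16·0.2583 + 28·0.1701
 = 0 + 0 + 0 + 0 + 4.1328 + 4.7628
 = 8.8956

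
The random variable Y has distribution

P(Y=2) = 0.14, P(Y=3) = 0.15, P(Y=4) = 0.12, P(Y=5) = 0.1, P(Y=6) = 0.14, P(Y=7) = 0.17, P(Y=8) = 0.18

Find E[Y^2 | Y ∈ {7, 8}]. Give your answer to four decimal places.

P(Y ∈ {7, 8}) = 0.17 + 0.18 = 0.35.
E[Y^2 | Y ∈ {7, 8}] = [49·0.17 + 64·0.18] / 0.35
 = 19.85 / 0.35
 = 397/7

56.7143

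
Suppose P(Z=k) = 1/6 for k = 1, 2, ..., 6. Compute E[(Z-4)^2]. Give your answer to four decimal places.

E[(Z-4)^2] = Σ (z-4)^2·P(Z=z)
 = 9·1/6 + 4·1/6 + 1·1/6 + 0·1/6 + 1·1/6 + 4·1/6
 = 3/2 + 2/3 + 1/6 + 0 + 1/6 + 2/3
 = 19/6

3.1667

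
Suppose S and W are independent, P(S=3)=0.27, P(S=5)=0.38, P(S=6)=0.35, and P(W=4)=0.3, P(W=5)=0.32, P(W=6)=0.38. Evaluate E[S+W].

9.89

E[S+W] = Σ_s Σ_w (s+w) · P(S=s)P(W=w)
 = 7·0.081 + 8·0.0864 + 9·0.1026 + 9·0.114 + 10·0.1216 + 11·0.1444 + 10·0.105 + 11·0.112 + 12·0.133
 = 0.567 + 0.6912 + 0.9234 + 1.026 + 1.216 + 1.5884 + 1.05 + 1.232 + 1.596
 = 9.89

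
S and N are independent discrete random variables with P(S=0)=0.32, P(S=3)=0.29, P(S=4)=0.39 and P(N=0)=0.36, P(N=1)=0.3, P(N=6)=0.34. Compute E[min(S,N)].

E[min(S,N)] = Σ_s Σ_n min(s,n) · P(S=s)P(N=n)
 = 0·0.1152 + 0·0.096 + 0·0.1088 + 0·0.1044 + 1·0.087 + 3·0.0986 + 0·0.1404 + 1·0.117 + 4·0.1326
 = 0 + 0 + 0 + 0 + 0.087 + 0.2958 + 0 + 0.117 + 0.5304
 = 1.0302

1.0302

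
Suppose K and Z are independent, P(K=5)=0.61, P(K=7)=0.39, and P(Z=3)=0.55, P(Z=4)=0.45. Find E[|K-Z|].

E[|K-Z|] = Σ_k Σ_z |k-z| · P(K=k)P(Z=z)
 = 2·0.3355 + 1·0.2745 + 4·0.2145 + 3·0.1755
 = 0.671 + 0.2745 + 0.858 + 0.5265
 = 2.33

2.33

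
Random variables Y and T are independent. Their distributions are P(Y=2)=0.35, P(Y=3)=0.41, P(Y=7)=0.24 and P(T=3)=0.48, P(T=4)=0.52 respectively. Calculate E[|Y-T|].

1.5804

E[|Y-T|] = Σ_y Σ_t |y-t| · P(Y=y)P(T=t)
 = 1·0.168 + 2·0.182 + 0·0.1968 + 1·0.2132 + 4·0.1152 + 3·0.1248
 = 0.168 + 0.364 + 0 + 0.2132 + 0.4608 + 0.3744
 = 1.5804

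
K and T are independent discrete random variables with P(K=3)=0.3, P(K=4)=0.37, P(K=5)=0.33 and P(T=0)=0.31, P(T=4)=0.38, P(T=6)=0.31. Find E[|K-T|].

E[|K-T|] = Σ_k Σ_t |k-t| · P(K=k)P(T=t)
 = 3·0.093 + 1·0.114 + 3·0.093 + 4·0.1147 + 0·0.1406 + 2·0.1147 + 5·0.1023 + 1·0.1254 + 1·0.1023
 = 0.279 + 0.114 + 0.279 + 0.4588 + 0 + 0.2294 + 0.5115 + 0.1254 + 0.1023
 = 2.0994

2.0994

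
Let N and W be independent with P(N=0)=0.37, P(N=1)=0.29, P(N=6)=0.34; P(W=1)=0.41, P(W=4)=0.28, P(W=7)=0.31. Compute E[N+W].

6.03

E[N+W] = Σ_n Σ_w (n+w) · P(N=n)P(W=w)
 = 1·0.1517 + 4·0.1036 + 7·0.1147 + 2·0.1189 + 5·0.0812 + 8·0.0899 + 7·0.1394 + 10·0.0952 + 13·0.1054
 = 0.1517 + 0.4144 + 0.8029 + 0.2378 + 0.406 + 0.7192 + 0.9758 + 0.952 + 1.3702
 = 6.03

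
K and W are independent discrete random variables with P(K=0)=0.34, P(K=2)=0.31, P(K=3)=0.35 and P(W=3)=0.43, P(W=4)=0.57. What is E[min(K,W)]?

E[min(K,W)] = Σ_k Σ_w min(k,w) · P(K=k)P(W=w)
 = 0·0.1462 + 0·0.1938 + 2·0.1333 + 2·0.1767 + 3·0.1505 + 3·0.1995
 = 0 + 0 + 0.2666 + 0.3534 + 0.4515 + 0.5985
 = 1.67

1.67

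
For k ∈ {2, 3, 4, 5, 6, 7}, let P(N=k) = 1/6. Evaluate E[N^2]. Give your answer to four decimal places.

E[N^2] = Σ n^2·P(N=n)
 = 4·1/6 + 9·1/6 + 16·1/6 + 25·1/6 + 36·1/6 + 49·1/6
 = 2/3 + 3/2 + 8/3 + 25/6 + 6 + 49/6
 = 139/6

23.1667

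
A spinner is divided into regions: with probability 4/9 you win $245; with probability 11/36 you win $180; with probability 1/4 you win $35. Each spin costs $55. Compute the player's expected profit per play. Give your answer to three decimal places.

E[payout] = 245·4/9 + 180·11/36 + 35·1/4
 = 980/9 + 55 + 35/4
 = 6215/36
Net = 6215/36 - 55 = 4235/36

117.639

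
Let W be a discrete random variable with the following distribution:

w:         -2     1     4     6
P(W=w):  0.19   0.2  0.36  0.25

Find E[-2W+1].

-4.52

E[-2W+1] = Σ (-2w+1)·P(W=w)
 = 5·0.19 + (-1)·0.2 + (-7)·0.36 + (-11)·0.25
 = 0.95 + (-0.2) + (-2.52) + (-2.75)
 = -4.52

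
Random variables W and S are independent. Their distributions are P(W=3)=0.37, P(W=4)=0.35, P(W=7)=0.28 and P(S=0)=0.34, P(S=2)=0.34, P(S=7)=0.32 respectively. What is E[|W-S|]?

E[|W-S|] = Σ_w Σ_s |w-s| · P(W=w)P(S=s)
 = 3·0.1258 + 1·0.1258 + 4·0.1184 + 4·0.119 + 2·0.119 + 3·0.112 + 7·0.0952 + 5·0.0952 + 0·0.0896
 = 0.3774 + 0.1258 + 0.4736 + 0.476 + 0.238 + 0.336 + 0.6664 + 0.476 + 0
 = 3.1692

3.1692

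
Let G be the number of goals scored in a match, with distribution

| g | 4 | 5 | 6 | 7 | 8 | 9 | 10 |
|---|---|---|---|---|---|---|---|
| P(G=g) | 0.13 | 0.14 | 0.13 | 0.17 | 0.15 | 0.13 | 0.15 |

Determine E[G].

E[G] = Σ g·P(G=g)
 = 4·0.13 + 5·0.14 + 6·0.13 + 7·0.17 + 8·0.15 + 9·0.13 + 10·0.15
 = 0.52 + 0.7 + 0.78 + 1.19 + 1.2 + 1.17 + 1.5
 = 7.06

7.06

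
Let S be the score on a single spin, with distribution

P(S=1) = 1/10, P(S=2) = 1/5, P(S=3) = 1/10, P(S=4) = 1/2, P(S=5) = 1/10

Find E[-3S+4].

E[-3S+4] = Σ (-3s+4)·P(S=s)
 = 1·1/10 + (-2)·1/5 + (-5)·1/10 + (-8)·1/2 + (-11)·1/10
 = 1/10 + (-2/5) + (-1/2) + (-4) + (-11/10)
 = -59/10

-5.9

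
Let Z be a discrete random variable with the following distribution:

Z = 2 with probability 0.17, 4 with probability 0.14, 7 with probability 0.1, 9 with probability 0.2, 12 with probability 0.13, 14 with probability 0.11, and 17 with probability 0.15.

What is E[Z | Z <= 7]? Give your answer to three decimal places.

P(Z <= 7) = 0.17 + 0.14 + 0.1 = 0.41.
E[Z | Z <= 7] = [2·0.17 + 4·0.14 + 7·0.1] / 0.41
 = 1.6 / 0.41
 = 160/41

3.902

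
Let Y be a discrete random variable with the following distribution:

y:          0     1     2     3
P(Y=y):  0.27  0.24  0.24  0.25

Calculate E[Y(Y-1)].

E[Y(Y-1)] = Σ y(y-1)·P(Y=y)
 = 0·0.27 + 0·0.24 + 2·0.24 + 6·0.25
 = 0 + 0 + 0.48 + 1.5
 = 1.98

1.98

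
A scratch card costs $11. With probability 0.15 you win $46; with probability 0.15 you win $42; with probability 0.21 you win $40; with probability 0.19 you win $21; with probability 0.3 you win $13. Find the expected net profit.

E[payout] = 46·0.15 + 42·0.15 + 40·0.21 + 21·0.19 + 13·0.3
 = 6.9 + 6.3 + 8.4 + 3.99 + 3.9
 = 29.49
Net = 29.49 - 11 = 18.49

18.49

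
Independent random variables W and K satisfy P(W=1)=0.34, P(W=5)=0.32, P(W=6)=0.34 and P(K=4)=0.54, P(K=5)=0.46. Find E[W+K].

E[W+K] = Σ_w Σ_k (w+k) · P(W=w)P(K=k)
 = 5·0.1836 + 6·0.1564 + 9·0.1728 + 10·0.1472 + 10·0.1836 + 11·0.1564
 = 0.918 + 0.9384 + 1.5552 + 1.472 + 1.836 + 1.7204
 = 8.44

8.44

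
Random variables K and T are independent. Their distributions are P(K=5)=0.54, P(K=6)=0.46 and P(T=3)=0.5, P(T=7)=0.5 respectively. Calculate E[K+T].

10.46

E[K+T] = Σ_k Σ_t (k+t) · P(K=k)P(T=t)
 = 8·0.27 + 12·0.27 + 9·0.23 + 13·0.23
 = 2.16 + 3.24 + 2.07 + 2.99
 = 10.46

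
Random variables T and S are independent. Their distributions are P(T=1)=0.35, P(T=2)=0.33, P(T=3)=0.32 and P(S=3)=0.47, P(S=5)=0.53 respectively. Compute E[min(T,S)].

E[min(T,S)] = Σ_t Σ_s min(t,s) · P(T=t)P(S=s)
 = 1·0.1645 + 1·0.1855 + 2·0.1551 + 2·0.1749 + 3·0.1504 + 3·0.1696
 = 0.1645 + 0.1855 + 0.3102 + 0.3498 + 0.4512 + 0.5088
 = 1.97

1.97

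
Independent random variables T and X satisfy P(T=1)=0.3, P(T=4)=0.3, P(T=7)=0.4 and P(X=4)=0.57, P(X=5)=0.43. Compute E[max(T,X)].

E[max(T,X)] = Σ_t Σ_x max(t,x) · P(T=t)P(X=x)
 = 4·0.171 + 5·0.129 + 4·0.171 + 5·0.129 + 7·0.228 + 7·0.172
 = 0.684 + 0.645 + 0.684 + 0.645 + 1.596 + 1.204
 = 5.458

5.458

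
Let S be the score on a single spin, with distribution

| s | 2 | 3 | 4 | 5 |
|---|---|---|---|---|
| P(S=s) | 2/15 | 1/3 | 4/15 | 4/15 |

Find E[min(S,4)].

E[min(S,4)] = Σ min(s,4)·P(S=s)
 = 2·2/15 + 3·1/3 + 4·4/15 + 4·4/15
 = 4/15 + 1 + 16/15 + 16/15
 = 17/5

3.4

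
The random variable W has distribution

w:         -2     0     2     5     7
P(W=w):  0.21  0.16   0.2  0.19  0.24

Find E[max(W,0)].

E[max(W,0)] = Σ max(w,0)·P(W=w)
 = 0·0.21 + 0·0.16 + 2·0.2 + 5·0.19 + 7·0.24
 = 0 + 0 + 0.4 + 0.95 + 1.68
 = 3.03

3.03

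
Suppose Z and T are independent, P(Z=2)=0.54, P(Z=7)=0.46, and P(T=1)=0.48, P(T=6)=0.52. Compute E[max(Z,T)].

5.4232

E[max(Z,T)] = Σ_z Σ_t max(z,t) · P(Z=z)P(T=t)
 = 2·0.2592 + 6·0.2808 + 7·0.2208 + 7·0.2392
 = 0.5184 + 1.6848 + 1.5456 + 1.6744
 = 5.4232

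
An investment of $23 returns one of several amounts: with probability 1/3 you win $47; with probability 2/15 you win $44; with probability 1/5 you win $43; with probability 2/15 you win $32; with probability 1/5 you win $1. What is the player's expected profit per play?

E[payout] = 47·1/3 + 44·2/15 + 43·1/5 + 32·2/15 + 1·1/5
 = 47/3 + 88/15 + 43/5 + 64/15 + 1/5
 = 173/5
Net = 173/5 - 23 = 58/5

11.6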